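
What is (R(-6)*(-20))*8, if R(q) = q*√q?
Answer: 960*I*√6 ≈ 2351.5*I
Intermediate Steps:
R(q) = q^(3/2)
(R(-6)*(-20))*8 = ((-6)^(3/2)*(-20))*8 = (-6*I*√6*(-20))*8 = (120*I*√6)*8 = 960*I*√6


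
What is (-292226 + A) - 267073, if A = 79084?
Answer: -480215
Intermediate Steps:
(-292226 + A) - 267073 = (-292226 + 79084) - 267073 = -213142 - 267073 = -480215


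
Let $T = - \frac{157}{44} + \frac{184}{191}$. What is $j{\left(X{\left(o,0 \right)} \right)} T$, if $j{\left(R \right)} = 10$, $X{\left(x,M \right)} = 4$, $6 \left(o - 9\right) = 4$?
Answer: $- \frac{109455}{4202} \approx -26.048$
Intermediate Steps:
$o = \frac{29}{3}$ ($o = 9 + \frac{1}{6} \cdot 4 = 9 + \frac{2}{3} = \frac{29}{3} \approx 9.6667$)
$T = - \frac{21891}{8404}$ ($T = \left(-157\right) \frac{1}{44} + 184 \cdot \frac{1}{191} = - \frac{157}{44} + \frac{184}{191} = - \frac{21891}{8404} \approx -2.6048$)
$j{\left(X{\left(o,0 \right)} \right)} T = 10 \left(- \frac{21891}{8404}\right) = - \frac{109455}{4202}$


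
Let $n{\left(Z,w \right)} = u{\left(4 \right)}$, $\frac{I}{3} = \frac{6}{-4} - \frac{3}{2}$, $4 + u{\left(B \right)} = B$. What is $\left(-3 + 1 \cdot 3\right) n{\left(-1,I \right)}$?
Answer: $0$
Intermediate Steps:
$u{\left(B \right)} = -4 + B$
$I = -9$ ($I = 3 \left(\frac{6}{-4} - \frac{3}{2}\right) = 3 \left(6 \left(- \frac{1}{4}\right) - \frac{3}{2}\right) = 3 \left(- \frac{3}{2} - \frac{3}{2}\right) = 3 \left(-3\right) = -9$)
$n{\left(Z,w \right)} = 0$ ($n{\left(Z,w \right)} = -4 + 4 = 0$)
$\left(-3 + 1 \cdot 3\right) n{\left(-1,I \right)} = \left(-3 + 1 \cdot 3\right) 0 = \left(-3 + 3\right) 0 = 0 \cdot 0 = 0$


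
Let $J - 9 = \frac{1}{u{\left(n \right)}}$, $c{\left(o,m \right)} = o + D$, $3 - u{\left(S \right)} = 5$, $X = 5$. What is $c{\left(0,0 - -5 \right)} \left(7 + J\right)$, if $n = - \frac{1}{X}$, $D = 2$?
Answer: $31$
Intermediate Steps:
$n = - \frac{1}{5} \approx -0.2$
$u{\left(S \right)} = -2$ ($u{\left(S \right)} = 3 - 5 = -2$)
$c{\left(o,m \right)} = 2 + o$ ($c{\left(o,m \right)} = o + 2 = 2 + o$)
$J = \frac{17}{2}$ ($J = 9 + \frac{1}{-2} = 9 - \frac{1}{2} = \frac{17}{2} \approx 8.5$)
$c{\left(0,0 - -5 \right)} \left(7 + J\right) = \left(2 + 0\right) \left(7 + \frac{17}{2}\right) = 2 \cdot \frac{31}{2} = 31$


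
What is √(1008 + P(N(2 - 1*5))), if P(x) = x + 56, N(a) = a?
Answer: √1061 ≈ 32.573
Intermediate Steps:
P(x) = 56 + x
√(1008 + P(N(2 - 1*5))) = √(1008 + (56 + (2 - 1*5))) = √(1008 + (56 + (2 - 5))) = √(1008 + (56 - 3)) = √(1008 + 53) = √1061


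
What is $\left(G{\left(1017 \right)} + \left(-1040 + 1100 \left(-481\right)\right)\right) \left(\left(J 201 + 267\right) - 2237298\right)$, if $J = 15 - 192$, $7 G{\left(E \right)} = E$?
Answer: $\frac{8431291593504}{7} \approx 1.2045 \cdot 10^{12}$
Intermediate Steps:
$G{\left(E \right)} = \frac{E}{7}$
$J = -177$ ($J = 15 - 192 = -177$)
$\left(G{\left(1017 \right)} + \left(-1040 + 1100 \left(-481\right)\right)\right) \left(\left(J 201 + 267\right) - 2237298\right) = \left(\frac{1}{7} \cdot 1017 + \left(-1040 + 1100 \left(-481\right)\right)\right) \left(\left(\left(-177\right) 201 + 267\right) - 2237298\right) = \left(\frac{1017}{7} - 530140\right) \left(\left(-35577 + 267\right) - 2237298\right) = \left(\frac{1017}{7} - 530140\right) \left(-35310 - 2237298\right) = \left(- \frac{3709963}{7}\right) \left(-2272608\right) = \frac{8431291593504}{7}$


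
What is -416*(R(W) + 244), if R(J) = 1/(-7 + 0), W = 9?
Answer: -710112/7 ≈ -1.0144e+5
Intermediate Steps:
R(J) = -1/7 (R(J) = 1/(-7) = -1/7)
-416*(R(W) + 244) = -416*(-1/7 + 244) = -416*1707/7 = -710112/7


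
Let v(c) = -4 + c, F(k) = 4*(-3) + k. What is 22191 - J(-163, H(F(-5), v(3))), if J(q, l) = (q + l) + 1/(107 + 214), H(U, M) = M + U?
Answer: 7181411/321 ≈ 22372.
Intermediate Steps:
F(k) = -12 + k
J(q, l) = 1/321 + l + q (J(q, l) = (l + q) + 1/321 = 1/321 + l + q)
22191 - J(-163, H(F(-5), v(3))) = 22191 - (1/321 + ((-4 + 3) + (-12 - 5)) - 163) = 22191 - (1/321 + (-1 - 17) - 163) = 22191 - (1/321 - 18 - 163) = 22191 - 1*(-58100/321) = 22191 + 58100/321 = 7181411/321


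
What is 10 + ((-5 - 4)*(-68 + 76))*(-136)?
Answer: 9802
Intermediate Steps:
10 + ((-5 - 4)*(-68 + 76))*(-136) = 10 - 9*8*(-136) = 10 - 72*(-136) = 10 + 9792 = 9802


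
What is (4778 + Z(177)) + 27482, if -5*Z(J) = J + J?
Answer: 160946/5 ≈ 32189.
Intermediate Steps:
Z(J) = -2*J/5 (Z(J) = -(J + J)/5 = -2*J/5)
(4778 + Z(177)) + 27482 = (4778 - 2/5*177) + 27482 = (4778 - 354/5) + 27482 = 23536/5 + 27482 = 160946/5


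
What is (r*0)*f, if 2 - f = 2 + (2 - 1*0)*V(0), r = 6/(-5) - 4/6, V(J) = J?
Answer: 0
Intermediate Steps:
r = -28/15 (r = 6*(-1/5) - 4*1/6 = -6/5 - 2/3 = -28/15 ≈ -1.8667)
f = 0 (f = 2 - (2 + (2 - 1*0)*0) = 2 - (2 + (2 + 0)*0) = 2 - (2 + 2*0) = 2 - (2 + 0) = 2 - 1*2 = 2 - 2 = 0)
(r*0)*f = -28/15*0*0 = 0*0 = 0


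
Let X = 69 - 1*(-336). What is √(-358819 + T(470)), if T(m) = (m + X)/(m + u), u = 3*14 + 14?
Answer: I*√99276145394/526 ≈ 599.01*I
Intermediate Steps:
X = 405 (X = 69 + 336 = 405)
u = 56 (u = 42 + 14 = 56)
T(m) = (405 + m)/(56 + m) (T(m) = (m + 405)/(m + 56) = (405 + m)/(56 + m))
√(-358819 + T(470)) = √(-358819 + (405 + 470)/(56 + 470)) = √(-358819 + 875/526) = √(-188737919/526) = I*√99276145394/526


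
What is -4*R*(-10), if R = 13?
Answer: 520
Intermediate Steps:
-4*R*(-10) = -4*13*(-10) = -52*(-10) = 520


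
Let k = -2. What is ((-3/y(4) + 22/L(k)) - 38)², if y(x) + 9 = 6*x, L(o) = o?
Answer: 60516/25 ≈ 2420.6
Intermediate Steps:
y(x) = -9 + 6*x
((-3/y(4) + 22/L(k)) - 38)² = ((-3/(-9 + 6*4) + 22/(-2)) - 38)² = ((-3/(-9 + 24) + 22*(-½)) - 38)² = ((-3/15 - 11) - 38)² = ((-3*1/15 - 11) - 38)² = ((-⅕ - 11) - 38)² = (-56/5 - 38)² = (-246/5)² = 60516/25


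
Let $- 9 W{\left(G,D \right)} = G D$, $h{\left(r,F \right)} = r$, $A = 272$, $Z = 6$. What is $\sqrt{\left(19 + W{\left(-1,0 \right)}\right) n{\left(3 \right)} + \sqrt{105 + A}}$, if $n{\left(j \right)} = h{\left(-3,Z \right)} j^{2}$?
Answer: $\sqrt{-513 + \sqrt{377}} \approx 22.217 i$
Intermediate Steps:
$n{\left(j \right)} = - 3 j^{2}$
$W{\left(G,D \right)} = - \frac{D G}{9}$ ($W{\left(G,D \right)} = - \frac{G D}{9} = - \frac{D G}{9}$)
$\sqrt{\left(19 + W{\left(-1,0 \right)}\right) n{\left(3 \right)} + \sqrt{105 + A}} = \sqrt{\left(19 - 0 \left(-1\right)\right) \left(- 3 \cdot 3^{2}\right) + \sqrt{105 + 272}} = \sqrt{\left(19 + 0\right) \left(\left(-3\right) 9\right) + \sqrt{377}} = \sqrt{19 \left(-27\right) + \sqrt{377}} = \sqrt{-513 + \sqrt{377}}$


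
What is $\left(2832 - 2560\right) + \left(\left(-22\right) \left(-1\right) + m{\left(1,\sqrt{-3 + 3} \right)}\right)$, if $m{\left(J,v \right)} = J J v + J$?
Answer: $295$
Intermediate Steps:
$m{\left(J,v \right)} = J + v J^{2}$ ($m{\left(J,v \right)} = J^{2} v + J = v J^{2} + J = J + v J^{2}$)
$\left(2832 - 2560\right) + \left(\left(-22\right) \left(-1\right) + m{\left(1,\sqrt{-3 + 3} \right)}\right) = \left(2832 - 2560\right) + \left(\left(-22\right) \left(-1\right) + 1 \left(1 + 1 \sqrt{-3 + 3}\right)\right) = 272 + \left(22 + 1 \left(1 + 1 \sqrt{0}\right)\right) = 272 + \left(22 + 1 \left(1 + 1 \cdot 0\right)\right) = 272 + \left(22 + 1 \left(1 + 0\right)\right) = 272 + \left(22 + 1 \cdot 1\right) = 272 + \left(22 + 1\right) = 272 + 23 = 295$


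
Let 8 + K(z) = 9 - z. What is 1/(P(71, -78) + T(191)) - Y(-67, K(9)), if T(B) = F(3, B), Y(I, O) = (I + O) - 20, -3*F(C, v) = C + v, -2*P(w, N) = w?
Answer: 57089/601 ≈ 94.990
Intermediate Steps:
K(z) = 1 - z (K(z) = -8 + (9 - z) = 1 - z)
P(w, N) = -w/2
F(C, v) = -C/3 - v/3 (F(C, v) = -(C + v)/3 = -C/3 - v/3)
Y(I, O) = -20 + I + O
T(B) = -1 - B/3 (T(B) = -⅓*3 - B/3 = -1 - B/3)
1/(P(71, -78) + T(191)) - Y(-67, K(9)) = 1/(-½*71 + (-1 - ⅓*191)) - (-20 - 67 + (1 - 1*9)) = 1/(-71/2 + (-1 - 191/3)) - (-20 - 67 + (1 - 9)) = 1/(-71/2 - 194/3) - (-20 - 67 - 8) = 1/(-601/6) - 1*(-95) = -6/601 + 95 = 57089/601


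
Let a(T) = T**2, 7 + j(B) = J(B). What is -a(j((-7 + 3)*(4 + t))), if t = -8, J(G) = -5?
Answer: -144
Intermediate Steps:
j(B) = -12 (j(B) = -7 - 5 = -12)
-a(j((-7 + 3)*(4 + t))) = -1*(-12)**2 = -1*144 = -144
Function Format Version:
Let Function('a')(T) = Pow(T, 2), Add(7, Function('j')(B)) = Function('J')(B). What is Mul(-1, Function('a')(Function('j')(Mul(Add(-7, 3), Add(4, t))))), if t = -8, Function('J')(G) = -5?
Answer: -144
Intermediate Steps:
Function('j')(B) = -12 (Function('j')(B) = Add(-7, -5) = -12)
Mul(-1, Function('a')(Function('j')(Mul(Add(-7, 3), Add(4, t))))) = Mul(-1, Pow(-12, 2)) = Mul(-1, 144) = -144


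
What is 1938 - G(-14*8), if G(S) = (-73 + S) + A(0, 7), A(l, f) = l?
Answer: 2123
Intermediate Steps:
G(S) = -73 + S (G(S) = (-73 + S) + 0 = -73 + S)
1938 - G(-14*8) = 1938 - (-73 - 14*8) = 1938 - (-73 - 112) = 1938 - 1*(-185) = 1938 + 185 = 2123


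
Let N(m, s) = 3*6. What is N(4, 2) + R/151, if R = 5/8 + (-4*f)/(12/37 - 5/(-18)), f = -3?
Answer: 8785285/484408 ≈ 18.136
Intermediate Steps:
N(m, s) = 18
R = 65941/3208 (R = 5/8 + (-4*(-3))/(12/37 - 5/(-18)) = 5*(⅛) + 12/(12*(1/37) - 5*(-1/18)) = 5/8 + 12/(12/37 + 5/18) = 5/8 + 12/(401/666) = 5/8 + 12*(666/401) = 5/8 + 7992/401 = 65941/3208 ≈ 20.555)
N(4, 2) + R/151 = 18 + (65941/3208)/151 = 18 + (1/151)*(65941/3208) = 18 + 65941/484408 = 8785285/484408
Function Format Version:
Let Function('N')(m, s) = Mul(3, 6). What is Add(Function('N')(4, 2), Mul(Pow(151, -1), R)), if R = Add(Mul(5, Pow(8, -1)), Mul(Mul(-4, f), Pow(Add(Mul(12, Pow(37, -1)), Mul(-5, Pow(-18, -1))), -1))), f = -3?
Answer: Rational(8785285, 484408) ≈ 18.136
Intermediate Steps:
Function('N')(m, s) = 18
R = Rational(65941, 3208) (R = Add(Mul(5, Pow(8, -1)), Mul(Mul(-4, -3), Pow(Add(Mul(12, Pow(37, -1)), Mul(-5, Pow(-18, -1))), -1))) = Add(Mul(5, Rational(1, 8)), Mul(12, Pow(Add(Mul(12, Rational(1, 37)), Mul(-5, Rational(-1, 18))), -1))) = Add(Rational(5, 8), Mul(12, Pow(Add(Rational(12, 37), Rational(5, 18)), -1))) = Add(Rational(5, 8), Mul(12, Pow(Rational(401, 666), -1))) = Add(Rational(5, 8), Mul(12, Rational(666, 401))) = Add(Rational(5, 8), Rational(7992, 401)) = Rational(65941, 3208) ≈ 20.555)
Add(Function('N')(4, 2), Mul(Pow(151, -1), R)) = Add(18, Mul(Pow(151, -1), Rational(65941, 3208))) = Add(18, Mul(Rational(1, 151), Rational(65941, 3208))) = Add(18, Rational(65941, 484408)) = Rational(8785285, 484408)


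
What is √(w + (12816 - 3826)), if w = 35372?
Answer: √44362 ≈ 210.62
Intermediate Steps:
√(w + (12816 - 3826)) = √(35372 + (12816 - 3826)) = √(35372 + 8990) = √44362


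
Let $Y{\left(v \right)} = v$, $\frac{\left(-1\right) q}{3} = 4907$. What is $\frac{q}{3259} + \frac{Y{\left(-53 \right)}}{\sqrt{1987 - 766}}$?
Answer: $- \frac{14721}{3259} - \frac{53 \sqrt{1221}}{1221} \approx -6.0338$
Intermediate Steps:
$q = -14721$ ($q = \left(-3\right) 4907 = -14721$)
$\frac{q}{3259} + \frac{Y{\left(-53 \right)}}{\sqrt{1987 - 766}} = - \frac{14721}{3259} - \frac{53}{\sqrt{1987 - 766}} = \left(-14721\right) \frac{1}{3259} - \frac{53}{\sqrt{1221}} = - \frac{14721}{3259} - 53 \frac{\sqrt{1221}}{1221} = - \frac{14721}{3259} - \frac{53 \sqrt{1221}}{1221}$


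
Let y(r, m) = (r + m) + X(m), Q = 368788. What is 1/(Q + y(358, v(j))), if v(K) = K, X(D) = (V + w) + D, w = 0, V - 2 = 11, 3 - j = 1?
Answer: 1/369163 ≈ 2.7088e-6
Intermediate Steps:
j = 2 (j = 3 - 1*1 = 3 - 1 = 2)
V = 13 (V = 2 + 11 = 13)
X(D) = 13 + D (X(D) = (13 + 0) + D = 13 + D)
y(r, m) = 13 + r + 2*m (y(r, m) = (r + m) + (13 + m) = (m + r) + (13 + m) = 13 + r + 2*m)
1/(Q + y(358, v(j))) = 1/(368788 + (13 + 358 + 2*2)) = 1/(368788 + (13 + 358 + 4)) = 1/(368788 + 375) = 1/369163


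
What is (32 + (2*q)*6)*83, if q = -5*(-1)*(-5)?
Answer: -22244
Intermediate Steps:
q = -25 (q = 5*(-5) = -25)
(32 + (2*q)*6)*83 = (32 + (2*(-25))*6)*83 = (32 - 50*6)*83 = (32 - 300)*83 = -268*83 = -22244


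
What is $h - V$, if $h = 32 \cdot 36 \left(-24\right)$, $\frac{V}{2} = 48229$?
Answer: $-124106$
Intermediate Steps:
$V = 96458$ ($V = 2 \cdot 48229 = 96458$)
$h = -27648$ ($h = 1152 \left(-24\right) = -27648$)
$h - V = -27648 - 96458 = -124106$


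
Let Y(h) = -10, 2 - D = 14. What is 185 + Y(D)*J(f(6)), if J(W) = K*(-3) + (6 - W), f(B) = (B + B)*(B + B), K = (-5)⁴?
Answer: 20315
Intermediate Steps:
D = -12 (D = 2 - 1*14 = 2 - 14 = -12)
K = 625
f(B) = 4*B² (f(B) = (2*B)*(2*B) = 4*B²)
J(W) = -1869 - W (J(W) = 625*(-3) + (6 - W) = -1875 + (6 - W) = -1869 - W)
185 + Y(D)*J(f(6)) = 185 - 10*(-1869 - 4*6²) = 185 - 10*(-1869 - 4*36) = 185 - 10*(-1869 - 1*144) = 185 - 10*(-1869 - 144) = 185 - 10*(-2013) = 185 + 20130 = 20315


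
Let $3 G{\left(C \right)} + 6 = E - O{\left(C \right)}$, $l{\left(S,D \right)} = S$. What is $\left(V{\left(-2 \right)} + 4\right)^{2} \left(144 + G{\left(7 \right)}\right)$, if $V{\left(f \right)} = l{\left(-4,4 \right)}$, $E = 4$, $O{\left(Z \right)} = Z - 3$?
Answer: $0$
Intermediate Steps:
$O{\left(Z \right)} = -3 + Z$
$V{\left(f \right)} = -4$
$G{\left(C \right)} = \frac{1}{3} - \frac{C}{3}$ ($G{\left(C \right)} = -2 + \frac{4 - \left(-3 + C\right)}{3} = -2 + \frac{7 - C}{3} = -2 - \left(- \frac{7}{3} + \frac{C}{3}\right) = \frac{1}{3} - \frac{C}{3}$)
$\left(V{\left(-2 \right)} + 4\right)^{2} \left(144 + G{\left(7 \right)}\right) = \left(-4 + 4\right)^{2} \left(144 + \left(\frac{1}{3} - \frac{7}{3}\right)\right) = 0^{2} \left(144 + \left(\frac{1}{3} - \frac{7}{3}\right)\right) = 0 \left(144 - 2\right) = 0 \cdot 142 = 0$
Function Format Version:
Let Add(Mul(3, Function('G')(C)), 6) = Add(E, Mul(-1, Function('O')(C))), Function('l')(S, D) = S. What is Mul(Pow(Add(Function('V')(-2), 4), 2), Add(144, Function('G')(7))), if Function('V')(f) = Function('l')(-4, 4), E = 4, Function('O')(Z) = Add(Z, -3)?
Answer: 0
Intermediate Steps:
Function('O')(Z) = Add(-3, Z)
Function('V')(f) = -4
Function('G')(C) = Add(Rational(1, 3), Mul(Rational(-1, 3), C)) (Function('G')(C) = Add(-2, Mul(Rational(1, 3), Add(4, Mul(-1, Add(-3, C))))) = Add(-2, Mul(Rational(1, 3), Add(4, Add(3, Mul(-1, C))))) = Add(-2, Mul(Rational(1, 3), Add(7, Mul(-1, C)))) = Add(-2, Add(Rational(7, 3), Mul(Rational(-1, 3), C))) = Add(Rational(1, 3), Mul(Rational(-1, 3), C)))
Mul(Pow(Add(Function('V')(-2), 4), 2), Add(144, Function('G')(7))) = Mul(Pow(Add(-4, 4), 2), Add(144, Add(Rational(1, 3), Mul(Rational(-1, 3), 7)))) = Mul(Pow(0, 2), Add(144, Add(Rational(1, 3), Rational(-7, 3)))) = Mul(0, Add(144, -2)) = Mul(0, 142) = 0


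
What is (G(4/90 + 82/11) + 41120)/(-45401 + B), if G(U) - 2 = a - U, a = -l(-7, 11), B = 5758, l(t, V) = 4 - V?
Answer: -20355143/19623285 ≈ -1.0373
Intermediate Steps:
a = 7 (a = -(4 - 1*11) = -(4 - 11) = -1*(-7) = 7)
G(U) = 9 - U (G(U) = 2 + (7 - U) = 9 - U)
(G(4/90 + 82/11) + 41120)/(-45401 + B) = ((9 - (4/90 + 82/11)) + 41120)/(-45401 + 5758) = ((9 - (4*(1/90) + 82*(1/11))) + 41120)/(-39643) = ((9 - (2/45 + 82/11)) + 41120)*(-1/39643) = ((9 - 1*3712/495) + 41120)*(-1/39643) = ((9 - 3712/495) + 41120)*(-1/39643) = (743/495 + 41120)*(-1/39643) = (20355143/495)*(-1/39643) = -20355143/19623285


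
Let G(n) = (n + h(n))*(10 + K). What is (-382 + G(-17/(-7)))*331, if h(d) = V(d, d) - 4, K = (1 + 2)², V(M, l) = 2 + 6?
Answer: -602089/7 ≈ -86013.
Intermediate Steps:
V(M, l) = 8
K = 9 (K = 3² = 9)
h(d) = 4 (h(d) = 8 - 4 = 4)
G(n) = 76 + 19*n (G(n) = (n + 4)*(10 + 9) = (4 + n)*19 = 76 + 19*n)
(-382 + G(-17/(-7)))*331 = (-382 + (76 + 19*(-17/(-7))))*331 = (-382 + (76 + 19*(-17*(-⅐))))*331 = (-382 + (76 + 19*(17/7)))*331 = (-382 + (76 + 323/7))*331 = (-382 + 855/7)*331 = -1819/7*331 = -602089/7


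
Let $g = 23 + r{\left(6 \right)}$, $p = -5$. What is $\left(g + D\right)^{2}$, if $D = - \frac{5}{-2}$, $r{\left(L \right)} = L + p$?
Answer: $\frac{2809}{4} \approx 702.25$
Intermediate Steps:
$r{\left(L \right)} = -5 + L$ ($r{\left(L \right)} = L - 5 = -5 + L$)
$D = \frac{5}{2}$ ($D = \left(-5\right) \left(- \frac{1}{2}\right) = \frac{5}{2} \approx 2.5$)
$g = 24$ ($g = 23 + \left(-5 + 6\right) = 23 + 1 = 24$)
$\left(g + D\right)^{2} = \left(24 + \frac{5}{2}\right)^{2} = \left(\frac{53}{2}\right)^{2} = \frac{2809}{4}$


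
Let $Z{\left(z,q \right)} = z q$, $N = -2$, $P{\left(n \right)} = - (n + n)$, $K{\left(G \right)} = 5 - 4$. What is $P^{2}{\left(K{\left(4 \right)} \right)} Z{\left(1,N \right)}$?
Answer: $-8$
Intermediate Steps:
$K{\left(G \right)} = 1$ ($K{\left(G \right)} = 5 - 4 = 1$)
$P{\left(n \right)} = - 2 n$
$Z{\left(z,q \right)} = q z$
$P^{2}{\left(K{\left(4 \right)} \right)} Z{\left(1,N \right)} = \left(\left(-2\right) 1\right)^{2} \left(\left(-2\right) 1\right) = \left(-2\right)^{2} \left(-2\right) = 4 \left(-2\right) = -8$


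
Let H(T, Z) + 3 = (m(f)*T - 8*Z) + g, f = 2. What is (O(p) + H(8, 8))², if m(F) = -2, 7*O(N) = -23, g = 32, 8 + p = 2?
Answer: 144400/49 ≈ 2946.9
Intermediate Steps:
p = -6 (p = -8 + 2 = -6)
O(N) = -23/7 (O(N) = (⅐)*(-23) = -23/7)
H(T, Z) = 29 - 8*Z - 2*T (H(T, Z) = -3 + ((-2*T - 8*Z) + 32) = -3 + ((-8*Z - 2*T) + 32) = -3 + (32 - 8*Z - 2*T) = 29 - 8*Z - 2*T)
(O(p) + H(8, 8))² = (-23/7 + (29 - 8*8 - 2*8))² = (-23/7 + (29 - 64 - 16))² = (-23/7 - 51)² = (-380/7)² = 144400/49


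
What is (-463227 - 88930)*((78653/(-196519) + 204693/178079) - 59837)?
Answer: 1156229936663935496849/34995907001 ≈ 3.3039e+10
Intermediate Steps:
(-463227 - 88930)*((78653/(-196519) + 204693/178079) - 59837) = -552157*((78653*(-1/196519) + 204693*(1/178079)) - 59837) = -552157*((-78653/196519 + 204693/178079) - 59837) = -552157*(26219616080/34995907001 - 59837) = -552157*(-2094023867602757/34995907001) = 1156229936663935496849/34995907001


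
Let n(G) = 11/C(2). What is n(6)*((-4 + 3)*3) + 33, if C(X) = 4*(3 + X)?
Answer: 627/20 ≈ 31.350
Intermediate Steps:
C(X) = 12 + 4*X
n(G) = 11/20 (n(G) = 11/(12 + 4*2) = 11/(12 + 8) = 11/20)
n(6)*((-4 + 3)*3) + 33 = 11*((-4 + 3)*3)/20 + 33 = 11*(-1*3)/20 + 33 = (11/20)*(-3) + 33 = -33/20 + 33 = 627/20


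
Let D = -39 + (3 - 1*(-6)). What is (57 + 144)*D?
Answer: -6030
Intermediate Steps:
D = -30 (D = -39 + (3 + 6) = -39 + 9 = -30)
(57 + 144)*D = (57 + 144)*(-30) = 201*(-30) = -6030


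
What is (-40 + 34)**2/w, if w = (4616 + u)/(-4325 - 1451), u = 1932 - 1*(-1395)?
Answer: -207936/7943 ≈ -26.179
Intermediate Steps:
u = 3327 (u = 1932 + 1395 = 3327)
w = -7943/5776 (w = (4616 + 3327)/(-4325 - 1451) = 7943/(-5776) = 7943*(-1/5776) = -7943/5776 ≈ -1.3752)
(-40 + 34)**2/w = (-40 + 34)**2/(-7943/5776) = (-6)**2*(-5776/7943) = 36*(-5776/7943) = -207936/7943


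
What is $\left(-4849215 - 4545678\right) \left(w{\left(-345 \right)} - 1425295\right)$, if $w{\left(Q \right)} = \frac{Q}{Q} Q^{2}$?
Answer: $12272266879110$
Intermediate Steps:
$w{\left(Q \right)} = Q^{2}$ ($w{\left(Q \right)} = 1 Q^{2} = Q^{2}$)
$\left(-4849215 - 4545678\right) \left(w{\left(-345 \right)} - 1425295\right) = \left(-4849215 - 4545678\right) \left(\left(-345\right)^{2} - 1425295\right) = - 9394893 \left(119025 - 1425295\right) = \left(-9394893\right) \left(-1306270\right) = 12272266879110$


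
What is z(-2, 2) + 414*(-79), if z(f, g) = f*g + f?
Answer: -32712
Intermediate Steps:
z(f, g) = f + f*g
z(-2, 2) + 414*(-79) = -2*(1 + 2) + 414*(-79) = -2*3 - 32706 = -6 - 32706 = -32712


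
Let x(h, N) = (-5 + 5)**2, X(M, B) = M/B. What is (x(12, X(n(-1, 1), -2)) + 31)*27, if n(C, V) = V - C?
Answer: 837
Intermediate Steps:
x(h, N) = 0 (x(h, N) = 0**2 = 0)
(x(12, X(n(-1, 1), -2)) + 31)*27 = (0 + 31)*27 = 31*27 = 837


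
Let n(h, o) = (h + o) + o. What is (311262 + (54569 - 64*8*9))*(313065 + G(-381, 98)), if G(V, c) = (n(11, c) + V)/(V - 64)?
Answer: 50323456783077/445 ≈ 1.1309e+11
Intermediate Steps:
n(h, o) = h + 2*o
G(V, c) = (11 + V + 2*c)/(-64 + V) (G(V, c) = ((11 + 2*c) + V)/(V - 64) = (11 + V + 2*c)/(-64 + V))
(311262 + (54569 - 64*8*9))*(313065 + G(-381, 98)) = (311262 + (54569 - 64*8*9))*(313065 + (11 - 381 + 2*98)/(-64 - 381)) = (311262 + (54569 - 512*9))*(313065 + (11 - 381 + 196)/(-445)) = (311262 + (54569 - 1*4608))*(313065 - 1/445*(-174)) = (311262 + (54569 - 4608))*(313065 + 174/445) = (311262 + 49961)*(139314099/445) = 361223*(139314099/445) = 50323456783077/445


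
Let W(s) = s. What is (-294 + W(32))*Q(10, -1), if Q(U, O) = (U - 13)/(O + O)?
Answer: -393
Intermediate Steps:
Q(U, O) = (-13 + U)/(2*O) (Q(U, O) = (-13 + U)/((2*O)) = (-13 + U)*(1/(2*O)) = (-13 + U)/(2*O))
(-294 + W(32))*Q(10, -1) = (-294 + 32)*((½)*(-13 + 10)/(-1)) = -131*(-1)*(-3) = -262*3/2 = -393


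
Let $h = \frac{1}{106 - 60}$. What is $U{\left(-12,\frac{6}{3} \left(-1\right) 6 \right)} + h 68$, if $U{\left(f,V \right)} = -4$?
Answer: $- \frac{58}{23} \approx -2.5217$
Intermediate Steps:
$h = \frac{1}{46} \approx 0.021739$
$U{\left(-12,\frac{6}{3} \left(-1\right) 6 \right)} + h 68 = -4 + \frac{1}{46} \cdot 68 = -4 + \frac{34}{23} = - \frac{58}{23}$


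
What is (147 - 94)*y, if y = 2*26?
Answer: 2756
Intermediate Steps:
y = 52
(147 - 94)*y = (147 - 94)*52 = 53*52 = 2756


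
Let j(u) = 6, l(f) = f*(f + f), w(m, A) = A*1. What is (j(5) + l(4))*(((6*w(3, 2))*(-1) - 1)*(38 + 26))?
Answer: -31616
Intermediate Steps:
w(m, A) = A
l(f) = 2*f² (l(f) = f*(2*f) = 2*f²)
(j(5) + l(4))*(((6*w(3, 2))*(-1) - 1)*(38 + 26)) = (6 + 2*4²)*(((6*2)*(-1) - 1)*(38 + 26)) = (6 + 2*16)*((12*(-1) - 1)*64) = (6 + 32)*((-12 - 1)*64) = 38*(-13*64) = 38*(-832) = -31616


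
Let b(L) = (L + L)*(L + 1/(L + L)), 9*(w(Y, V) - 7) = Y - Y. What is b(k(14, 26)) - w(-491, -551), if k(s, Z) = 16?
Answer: 506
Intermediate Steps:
w(Y, V) = 7 (w(Y, V) = 7 + (Y - Y)/9 = 7 + (⅑)*0 = 7 + 0 = 7)
b(L) = 2*L*(L + 1/(2*L)) (b(L) = (2*L)*(L + 1/(2*L)) = 2*L*(L + 1/(2*L)))
b(k(14, 26)) - w(-491, -551) = (1 + 2*16²) - 1*7 = (1 + 2*256) - 7 = (1 + 512) - 7 = 513 - 7 = 506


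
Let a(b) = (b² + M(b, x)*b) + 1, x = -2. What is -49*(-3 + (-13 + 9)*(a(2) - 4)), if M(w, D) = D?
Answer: -441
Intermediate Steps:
a(b) = 1 + b² - 2*b (a(b) = (b² - 2*b) + 1 = 1 + b² - 2*b)
-49*(-3 + (-13 + 9)*(a(2) - 4)) = -49*(-3 + (-13 + 9)*((1 + 2² - 2*2) - 4)) = -49*(-3 - 4*((1 + 4 - 4) - 4)) = -49*(-3 - 4*(1 - 4)) = -49*(-3 - 4*(-3)) = -49*(-3 + 12) = -49*9 = -441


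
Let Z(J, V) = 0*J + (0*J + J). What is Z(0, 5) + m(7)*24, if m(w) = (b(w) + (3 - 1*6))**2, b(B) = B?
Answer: 384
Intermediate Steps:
Z(J, V) = J (Z(J, V) = 0 + (0 + J) = 0 + J = J)
m(w) = (-3 + w)**2 (m(w) = (w + (3 - 1*6))**2 = (w + (3 - 6))**2 = (w - 3)**2 = (-3 + w)**2)
Z(0, 5) + m(7)*24 = 0 + (-3 + 7)**2*24 = 0 + 4**2*24 = 0 + 16*24 = 0 + 384 = 384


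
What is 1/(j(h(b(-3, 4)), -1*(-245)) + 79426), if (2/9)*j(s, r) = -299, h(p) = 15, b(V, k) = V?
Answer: 2/156161 ≈ 1.2807e-5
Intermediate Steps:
j(s, r) = -2691/2 (j(s, r) = (9/2)*(-299) = -2691/2)
1/(j(h(b(-3, 4)), -1*(-245)) + 79426) = 1/(-2691/2 + 79426) = 1/(156161/2) = 2/156161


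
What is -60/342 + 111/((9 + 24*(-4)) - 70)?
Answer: -7897/8949 ≈ -0.88245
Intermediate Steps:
-60/342 + 111/((9 + 24*(-4)) - 70) = -60*1/342 + 111/((9 - 96) - 70) = -10/57 + 111/(-87 - 70) = -10/57 + 111/(-157) = -10/57 + 111*(-1/157) = -10/57 - 111/157 = -7897/8949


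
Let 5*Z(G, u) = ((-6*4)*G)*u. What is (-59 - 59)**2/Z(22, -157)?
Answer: 17405/20724 ≈ 0.83985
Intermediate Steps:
Z(G, u) = -24*G*u/5 (Z(G, u) = (((-6*4)*G)*u)/5 = ((-24*G)*u)/5 = (-24*G*u)/5 = -24*G*u/5)
(-59 - 59)**2/Z(22, -157) = (-59 - 59)**2/((-24/5*22*(-157))) = (-118)**2/(82896/5) = 13924*(5/82896) = 17405/20724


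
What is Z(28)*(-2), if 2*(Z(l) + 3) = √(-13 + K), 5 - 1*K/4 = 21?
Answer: 6 - I*√77 ≈ 6.0 - 8.775*I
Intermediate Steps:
K = -64 (K = 20 - 4*21 = 20 - 84 = -64)
Z(l) = -3 + I*√77/2 (Z(l) = -3 + √(-13 - 64)/2 = -3 + √(-77)/2 = -3 + (I*√77)/2 = -3 + I*√77/2)
Z(28)*(-2) = (-3 + I*√77/2)*(-2) = 6 - I*√77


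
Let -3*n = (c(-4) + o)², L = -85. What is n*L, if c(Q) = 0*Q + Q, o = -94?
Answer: 816340/3 ≈ 2.7211e+5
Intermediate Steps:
c(Q) = Q (c(Q) = 0 + Q = Q)
n = -9604/3 (n = -(-4 - 94)²/3 = -⅓*(-98)² = -⅓*9604 = -9604/3 ≈ -3201.3)
n*L = -9604/3*(-85) = 816340/3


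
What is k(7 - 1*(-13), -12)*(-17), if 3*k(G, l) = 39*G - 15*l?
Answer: -5440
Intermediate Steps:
k(G, l) = -5*l + 13*G (k(G, l) = (39*G - 15*l)/3 = (-15*l + 39*G)/3 = -5*l + 13*G)
k(7 - 1*(-13), -12)*(-17) = (-5*(-12) + 13*(7 - 1*(-13)))*(-17) = (60 + 13*(7 + 13))*(-17) = (60 + 13*20)*(-17) = (60 + 260)*(-17) = 320*(-17) = -5440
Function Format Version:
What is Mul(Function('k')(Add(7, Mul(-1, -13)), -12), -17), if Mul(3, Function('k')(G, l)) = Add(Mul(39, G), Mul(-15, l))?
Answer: -5440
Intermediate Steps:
Function('k')(G, l) = Add(Mul(-5, l), Mul(13, G)) (Function('k')(G, l) = Mul(Rational(1, 3), Add(Mul(39, G), Mul(-15, l))) = Mul(Rational(1, 3), Add(Mul(-15, l), Mul(39, G))) = Add(Mul(-5, l), Mul(13, G)))
Mul(Function('k')(Add(7, Mul(-1, -13)), -12), -17) = Mul(Add(Mul(-5, -12), Mul(13, Add(7, Mul(-1, -13)))), -17) = Mul(Add(60, Mul(13, Add(7, 13))), -17) = Mul(Add(60, Mul(13, 20)), -17) = Mul(Add(60, 260), -17) = Mul(320, -17) = -5440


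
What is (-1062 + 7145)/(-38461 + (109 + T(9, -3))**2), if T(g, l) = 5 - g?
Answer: -6083/27436 ≈ -0.22172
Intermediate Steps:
(-1062 + 7145)/(-38461 + (109 + T(9, -3))**2) = (-1062 + 7145)/(-38461 + (109 + (5 - 1*9))**2) = 6083/(-38461 + (109 + (5 - 9))**2) = 6083/(-38461 + (109 - 4)**2) = 6083/(-38461 + 105**2) = 6083/(-38461 + 11025) = 6083/(-27436) = 6083*(-1/27436) = -6083/27436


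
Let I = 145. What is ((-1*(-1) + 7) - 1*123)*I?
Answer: -16675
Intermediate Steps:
((-1*(-1) + 7) - 1*123)*I = ((-1*(-1) + 7) - 1*123)*145 = ((1 + 7) - 123)*145 = (8 - 123)*145 = -115*145 = -16675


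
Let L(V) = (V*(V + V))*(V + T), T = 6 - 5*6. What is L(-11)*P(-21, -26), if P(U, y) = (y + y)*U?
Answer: -9249240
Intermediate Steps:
P(U, y) = 2*U*y (P(U, y) = (2*y)*U = 2*U*y)
T = -24 (T = 6 - 30 = -24)
L(V) = 2*V²*(-24 + V) (L(V) = (V*(V + V))*(V - 24) = (V*(2*V))*(-24 + V) = (2*V²)*(-24 + V) = 2*V²*(-24 + V))
L(-11)*P(-21, -26) = (2*(-11)²*(-24 - 11))*(2*(-21)*(-26)) = (2*121*(-35))*1092 = -8470*1092 = -9249240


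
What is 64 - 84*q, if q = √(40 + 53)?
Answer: 64 - 84*√93 ≈ -746.07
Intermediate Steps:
q = √93 ≈ 9.6436
64 - 84*q = 64 - 84*√93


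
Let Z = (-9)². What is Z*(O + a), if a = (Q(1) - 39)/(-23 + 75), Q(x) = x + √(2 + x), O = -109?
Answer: -231093/26 + 81*√3/52 ≈ -8885.5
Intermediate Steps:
Z = 81
a = -19/26 + √3/52 (a = ((1 + √(2 + 1)) - 39)/(-23 + 75) = ((1 + √3) - 39)/52 = (-38 + √3)*(1/52) = -19/26 + √3/52 ≈ -0.69746)
Z*(O + a) = 81*(-109 + (-19/26 + √3/52)) = 81*(-2853/26 + √3/52) = -231093/26 + 81*√3/52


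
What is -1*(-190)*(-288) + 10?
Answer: -54710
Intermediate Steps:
-1*(-190)*(-288) + 10 = 190*(-288) + 10 = -54720 + 10 = -54710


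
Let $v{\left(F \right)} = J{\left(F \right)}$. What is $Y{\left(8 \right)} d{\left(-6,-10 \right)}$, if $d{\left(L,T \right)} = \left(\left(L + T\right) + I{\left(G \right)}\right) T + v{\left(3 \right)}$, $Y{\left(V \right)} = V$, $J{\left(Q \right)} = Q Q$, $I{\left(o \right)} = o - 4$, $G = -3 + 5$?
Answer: $1512$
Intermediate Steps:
$G = 2$
$I{\left(o \right)} = -4 + o$ ($I{\left(o \right)} = o - 4 = -4 + o$)
$J{\left(Q \right)} = Q^{2}$
$v{\left(F \right)} = F^{2}$
$d{\left(L,T \right)} = 9 + T \left(-2 + L + T\right)$ ($d{\left(L,T \right)} = \left(\left(L + T\right) + \left(-4 + 2\right)\right) T + 3^{2} = \left(\left(L + T\right) - 2\right) T + 9 = \left(-2 + L + T\right) T + 9 = T \left(-2 + L + T\right) + 9 = 9 + T \left(-2 + L + T\right)$)
$Y{\left(8 \right)} d{\left(-6,-10 \right)} = 8 \left(9 + \left(-10\right)^{2} - -20 - -60\right) = 8 \left(9 + 100 + 20 + 60\right) = 8 \cdot 189 = 1512$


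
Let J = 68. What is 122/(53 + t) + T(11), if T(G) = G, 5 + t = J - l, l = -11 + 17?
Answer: 666/55 ≈ 12.109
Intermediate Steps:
l = 6
t = 57 (t = -5 + (68 - 1*6) = -5 + (68 - 6) = -5 + 62 = 57)
122/(53 + t) + T(11) = 122/(53 + 57) + 11 = 122/110 + 11 = 122*(1/110) + 11 = 61/55 + 11 = 666/55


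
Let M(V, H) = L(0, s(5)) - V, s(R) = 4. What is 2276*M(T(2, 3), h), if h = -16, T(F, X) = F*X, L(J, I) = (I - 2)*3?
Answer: 0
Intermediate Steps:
L(J, I) = -6 + 3*I (L(J, I) = (-2 + I)*3 = -6 + 3*I)
M(V, H) = 6 - V (M(V, H) = (-6 + 3*4) - V = (-6 + 12) - V = 6 - V)
2276*M(T(2, 3), h) = 2276*(6 - 2*3) = 2276*(6 - 1*6) = 2276*(6 - 6) = 2276*0 = 0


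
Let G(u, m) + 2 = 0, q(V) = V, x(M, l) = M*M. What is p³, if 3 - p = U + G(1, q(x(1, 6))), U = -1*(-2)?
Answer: 27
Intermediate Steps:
x(M, l) = M²
G(u, m) = -2 (G(u, m) = -2 + 0 = -2)
U = 2
p = 3 (p = 3 - (2 - 2) = 3 - 1*0 = 3 + 0 = 3)
p³ = 3³ = 27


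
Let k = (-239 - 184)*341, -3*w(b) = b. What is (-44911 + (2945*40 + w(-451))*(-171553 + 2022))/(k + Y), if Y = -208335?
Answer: 29994424307/528867 ≈ 56715.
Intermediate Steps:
w(b) = -b/3
k = -144243 (k = -423*341 = -144243)
(-44911 + (2945*40 + w(-451))*(-171553 + 2022))/(k + Y) = (-44911 + (2945*40 - ⅓*(-451))*(-171553 + 2022))/(-144243 - 208335) = (-44911 + (117800 + 451/3)*(-169531))/(-352578) = (-44911 + (353851/3)*(-169531))*(-1/352578) = (-44911 - 59988713881/3)*(-1/352578) = -59988848614/3*(-1/352578) = 29994424307/528867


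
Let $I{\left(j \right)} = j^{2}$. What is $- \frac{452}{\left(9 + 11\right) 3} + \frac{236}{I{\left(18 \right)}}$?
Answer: $- \frac{2756}{405} \approx -6.8049$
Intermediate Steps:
$- \frac{452}{\left(9 + 11\right) 3} + \frac{236}{I{\left(18 \right)}} = - \frac{452}{\left(9 + 11\right) 3} + \frac{236}{18^{2}} = - \frac{452}{20 \cdot 3} + \frac{236}{324} = - \frac{452}{60} + 236 \cdot \frac{1}{324} = \left(-452\right) \frac{1}{60} + \frac{59}{81} = - \frac{113}{15} + \frac{59}{81} = - \frac{2756}{405}$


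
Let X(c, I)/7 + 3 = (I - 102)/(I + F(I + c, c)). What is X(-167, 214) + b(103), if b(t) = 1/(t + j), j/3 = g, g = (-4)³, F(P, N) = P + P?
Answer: -18078/979 ≈ -18.466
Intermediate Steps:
F(P, N) = 2*P
g = -64
j = -192 (j = 3*(-64) = -192)
b(t) = 1/(-192 + t) (b(t) = 1/(t - 192) = 1/(-192 + t))
X(c, I) = -21 + 7*(-102 + I)/(2*c + 3*I) (X(c, I) = -21 + 7*((I - 102)/(I + 2*(I + c))) = -21 + 7*((-102 + I)/(I + (2*I + 2*c))) = -21 + 7*((-102 + I)/(2*c + 3*I)) = -21 + 7*(-102 + I)/(2*c + 3*I))
X(-167, 214) + b(103) = 14*(-51 - 4*214 - 3*(-167))/(2*(-167) + 3*214) + 1/(-192 + 103) = 14*(-51 - 856 + 501)/(-334 + 642) + 1/(-89) = 14*(-406)/308 - 1/89 = 14*(1/308)*(-406) - 1/89 = -203/11 - 1/89 = -18078/979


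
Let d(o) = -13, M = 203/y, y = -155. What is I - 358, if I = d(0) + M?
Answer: -57708/155 ≈ -372.31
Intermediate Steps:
M = -203/155 (M = 203/(-155) = 203*(-1/155) = -203/155 ≈ -1.3097)
I = -2218/155 (I = -13 - 203/155 = -2218/155 ≈ -14.310)
I - 358 = -2218/155 - 358 = -57708/155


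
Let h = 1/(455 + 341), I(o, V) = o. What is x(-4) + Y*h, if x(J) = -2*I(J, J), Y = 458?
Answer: 3413/398 ≈ 8.5754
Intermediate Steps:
x(J) = -2*J
h = 1/796 ≈ 0.0012563
x(-4) + Y*h = -2*(-4) + 458*(1/796) = 8 + 229/398 = 3413/398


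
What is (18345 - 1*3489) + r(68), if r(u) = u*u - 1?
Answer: 19479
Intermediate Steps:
r(u) = -1 + u² (r(u) = u² - 1 = -1 + u²)
(18345 - 1*3489) + r(68) = (18345 - 1*3489) + (-1 + 68²) = (18345 - 3489) + (-1 + 4624) = 14856 + 4623 = 19479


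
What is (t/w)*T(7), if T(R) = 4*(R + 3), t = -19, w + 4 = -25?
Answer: 760/29 ≈ 26.207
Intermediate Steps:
w = -29 (w = -4 - 25 = -29)
T(R) = 12 + 4*R (T(R) = 4*(3 + R) = 12 + 4*R)
(t/w)*T(7) = (-19/(-29))*(12 + 4*7) = (-19*(-1/29))*(12 + 28) = (19/29)*40 = 760/29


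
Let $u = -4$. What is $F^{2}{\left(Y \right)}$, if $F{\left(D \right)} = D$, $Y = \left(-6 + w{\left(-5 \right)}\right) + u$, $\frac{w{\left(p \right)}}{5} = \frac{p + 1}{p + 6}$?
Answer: $900$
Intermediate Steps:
$w{\left(p \right)} = \frac{5 \left(1 + p\right)}{6 + p}$ ($w{\left(p \right)} = 5 \frac{p + 1}{p + 6} = 5 \frac{1 + p}{6 + p} = \frac{5 \left(1 + p\right)}{6 + p}$)
$Y = -30$ ($Y = \left(-6 + \frac{5 \left(1 - 5\right)}{6 - 5}\right) - 4 = \left(-6 + 5 \cdot 1^{-1} \left(-4\right)\right) - 4 = \left(-6 + 5 \cdot 1 \left(-4\right)\right) - 4 = \left(-6 - 20\right) - 4 = -26 - 4 = -30$)
$F^{2}{\left(Y \right)} = \left(-30\right)^{2} = 900$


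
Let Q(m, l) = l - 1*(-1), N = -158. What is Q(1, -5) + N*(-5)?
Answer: 786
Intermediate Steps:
Q(m, l) = 1 + l (Q(m, l) = l + 1 = 1 + l)
Q(1, -5) + N*(-5) = (1 - 5) - 158*(-5) = -4 + 790 = 786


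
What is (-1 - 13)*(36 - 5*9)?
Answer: 126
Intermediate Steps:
(-1 - 13)*(36 - 5*9) = -14*(36 - 45) = -14*(-9) = 126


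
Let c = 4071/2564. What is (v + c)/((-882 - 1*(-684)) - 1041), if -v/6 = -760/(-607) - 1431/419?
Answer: -3166437537/269321352356 ≈ -0.011757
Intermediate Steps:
v = 3301062/254333 (v = -6*(-760/(-607) - 1431/419) = -6*(-760*(-1/607) - 1431*1/419) = -6*(760/607 - 1431/419) = -6*(-550177/254333) = 3301062/254333 ≈ 12.979)
c = 4071/2564 (c = 4071*(1/2564) = 4071/2564 ≈ 1.5878)
(v + c)/((-882 - 1*(-684)) - 1041) = (3301062/254333 + 4071/2564)/((-882 - 1*(-684)) - 1041) = 9499312611/(652109812*((-882 + 684) - 1041)) = 9499312611/(652109812*(-198 - 1041)) = (9499312611/652109812)/(-1239) = (9499312611/652109812)*(-1/1239) = -3166437537/269321352356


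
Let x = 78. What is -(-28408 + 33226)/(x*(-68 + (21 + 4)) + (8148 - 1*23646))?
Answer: 803/3142 ≈ 0.25557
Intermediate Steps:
-(-28408 + 33226)/(x*(-68 + (21 + 4)) + (8148 - 1*23646)) = -(-28408 + 33226)/(78*(-68 + (21 + 4)) + (8148 - 1*23646)) = -4818/(78*(-68 + 25) + (8148 - 23646)) = -4818/(78*(-43) - 15498) = -4818/(-3354 - 15498) = -4818/(-18852) = -4818*(-1)/18852 = -1*(-803/3142) = 803/3142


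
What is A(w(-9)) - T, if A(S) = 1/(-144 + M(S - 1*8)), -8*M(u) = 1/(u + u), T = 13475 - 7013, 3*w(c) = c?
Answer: -163766642/25343 ≈ -6462.0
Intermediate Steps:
w(c) = c/3
T = 6462
M(u) = -1/(16*u) (M(u) = -1/(8*(u + u)) = -1/(2*u)/8 = -1/(16*u))
A(S) = 1/(-144 - 1/(16*(-8 + S))) (A(S) = 1/(-144 - 1/(16*(S - 1*8))) = 1/(-144 - 1/(16*(S - 8))) = 1/(-144 - 1/(16*(-8 + S))))
A(w(-9)) - T = 16*(8 - (-9)/3)/(-18431 + 2304*((⅓)*(-9))) - 1*6462 = 16*(8 - 1*(-3))/(-18431 + 2304*(-3)) - 6462 = 16*(8 + 3)/(-18431 - 6912) - 6462 = 16*11/(-25343) - 6462 = 16*(-1/25343)*11 - 6462 = -176/25343 - 6462 = -163766642/25343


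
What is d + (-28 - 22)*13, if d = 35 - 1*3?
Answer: -618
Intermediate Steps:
d = 32 (d = 35 - 3 = 32)
d + (-28 - 22)*13 = 32 + (-28 - 22)*13 = 32 - 50*13 = 32 - 650 = -618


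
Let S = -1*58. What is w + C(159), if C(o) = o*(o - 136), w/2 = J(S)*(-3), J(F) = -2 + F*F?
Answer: -16515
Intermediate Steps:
S = -58
J(F) = -2 + F**2
w = -20172 (w = 2*((-2 + (-58)**2)*(-3)) = 2*((-2 + 3364)*(-3)) = 2*(3362*(-3)) = 2*(-10086) = -20172)
C(o) = o*(-136 + o)
w + C(159) = -20172 + 159*(-136 + 159) = -20172 + 159*23 = -20172 + 3657 = -16515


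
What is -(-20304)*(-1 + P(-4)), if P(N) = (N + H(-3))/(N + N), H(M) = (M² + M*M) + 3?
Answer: -63450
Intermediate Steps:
H(M) = 3 + 2*M² (H(M) = (M² + M²) + 3 = 2*M² + 3 = 3 + 2*M²)
P(N) = (21 + N)/(2*N) (P(N) = (N + (3 + 2*(-3)²))/(N + N) = (N + (3 + 2*9))/((2*N)) = (N + (3 + 18))*(1/(2*N)) = (N + 21)*(1/(2*N)) = (21 + N)*(1/(2*N)) = (21 + N)/(2*N))
-(-20304)*(-1 + P(-4)) = -(-20304)*(-1 + (½)*(21 - 4)/(-4)) = -(-20304)*(-1 + (½)*(-¼)*17) = -(-20304)*(-1 - 17/8) = -(-20304)*(-25)/8 = -423*150 = -63450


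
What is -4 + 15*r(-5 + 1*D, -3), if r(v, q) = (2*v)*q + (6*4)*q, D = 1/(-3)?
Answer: -604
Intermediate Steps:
D = -⅓ (D = 1*(-⅓) = -⅓ ≈ -0.33333)
r(v, q) = 24*q + 2*q*v (r(v, q) = 2*q*v + 24*q = 24*q + 2*q*v)
-4 + 15*r(-5 + 1*D, -3) = -4 + 15*(2*(-3)*(12 + (-5 + 1*(-⅓)))) = -4 + 15*(2*(-3)*(12 + (-5 - ⅓))) = -4 + 15*(2*(-3)*(12 - 16/3)) = -4 + 15*(2*(-3)*(20/3)) = -4 + 15*(-40) = -4 - 600 = -604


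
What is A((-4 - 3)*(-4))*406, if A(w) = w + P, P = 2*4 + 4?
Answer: 16240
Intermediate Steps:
P = 12 (P = 8 + 4 = 12)
A(w) = 12 + w (A(w) = w + 12 = 12 + w)
A((-4 - 3)*(-4))*406 = (12 + (-4 - 3)*(-4))*406 = (12 - 7*(-4))*406 = (12 + 28)*406 = 40*406 = 16240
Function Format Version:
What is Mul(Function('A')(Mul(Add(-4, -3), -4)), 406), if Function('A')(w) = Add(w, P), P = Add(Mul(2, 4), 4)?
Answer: 16240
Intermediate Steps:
P = 12 (P = Add(8, 4) = 12)
Function('A')(w) = Add(12, w) (Function('A')(w) = Add(w, 12) = Add(12, w))
Mul(Function('A')(Mul(Add(-4, -3), -4)), 406) = Mul(Add(12, Mul(Add(-4, -3), -4)), 406) = Mul(Add(12, Mul(-7, -4)), 406) = Mul(Add(12, 28), 406) = Mul(40, 406) = 16240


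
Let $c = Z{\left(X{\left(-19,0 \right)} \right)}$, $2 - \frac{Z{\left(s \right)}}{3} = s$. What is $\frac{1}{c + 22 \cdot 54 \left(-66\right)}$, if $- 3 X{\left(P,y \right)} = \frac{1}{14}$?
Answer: $- \frac{14}{1097627} \approx -1.2755 \cdot 10^{-5}$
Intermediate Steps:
$X{\left(P,y \right)} = - \frac{1}{42}$ ($X{\left(P,y \right)} = - \frac{1}{3 \cdot 14} = \left(- \frac{1}{3}\right) \frac{1}{14} = - \frac{1}{42}$)
$Z{\left(s \right)} = 6 - 3 s$
$c = \frac{85}{14}$ ($c = 6 - - \frac{1}{14} = 6 + \frac{1}{14} = \frac{85}{14} \approx 6.0714$)
$\frac{1}{c + 22 \cdot 54 \left(-66\right)} = \frac{1}{\frac{85}{14} + 22 \cdot 54 \left(-66\right)} = \frac{1}{\frac{85}{14} + 1188 \left(-66\right)} = \frac{1}{\frac{85}{14} - 78408} = \frac{1}{- \frac{1097627}{14}} = - \frac{14}{1097627}$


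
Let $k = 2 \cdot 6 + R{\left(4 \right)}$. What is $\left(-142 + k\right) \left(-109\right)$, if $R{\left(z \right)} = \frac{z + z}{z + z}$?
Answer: $14061$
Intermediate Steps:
$R{\left(z \right)} = 1$ ($R{\left(z \right)} = \frac{2 z}{2 z} = 2 z \frac{1}{2 z} = 1$)
$k = 13$ ($k = 2 \cdot 6 + 1 = 12 + 1 = 13$)
$\left(-142 + k\right) \left(-109\right) = \left(-142 + 13\right) \left(-109\right) = \left(-129\right) \left(-109\right) = 14061$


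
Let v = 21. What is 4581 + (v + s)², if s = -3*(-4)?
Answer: 5670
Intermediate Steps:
s = 12
4581 + (v + s)² = 4581 + (21 + 12)² = 4581 + 33² = 4581 + 1089 = 5670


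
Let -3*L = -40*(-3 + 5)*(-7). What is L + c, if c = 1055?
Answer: 2605/3 ≈ 868.33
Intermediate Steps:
L = -560/3 (L = -(-40*(-3 + 5))*(-7)/3 = -(-40*2)*(-7)/3 = -(-10*8)*(-7)/3 = -(-80)*(-7)/3 = -⅓*560 = -560/3 ≈ -186.67)
L + c = -560/3 + 1055 = 2605/3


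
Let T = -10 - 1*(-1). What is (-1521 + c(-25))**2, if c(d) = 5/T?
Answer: 187525636/81 ≈ 2.3151e+6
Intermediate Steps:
T = -9 (T = -10 + 1 = -9)
c(d) = -5/9 (c(d) = 5/(-9) = 5*(-1/9) = -5/9)
(-1521 + c(-25))**2 = (-1521 - 5/9)**2 = (-13694/9)**2 = 187525636/81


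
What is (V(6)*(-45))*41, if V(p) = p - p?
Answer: 0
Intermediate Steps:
V(p) = 0
(V(6)*(-45))*41 = (0*(-45))*41 = 0*41 = 0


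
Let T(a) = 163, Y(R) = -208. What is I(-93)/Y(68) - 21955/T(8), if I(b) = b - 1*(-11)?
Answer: -2276637/16952 ≈ -134.30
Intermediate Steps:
I(b) = 11 + b (I(b) = b + 11 = 11 + b)
I(-93)/Y(68) - 21955/T(8) = (11 - 93)/(-208) - 21955/163 = -82*(-1/208) - 21955*1/163 = 41/104 - 21955/163 = -2276637/16952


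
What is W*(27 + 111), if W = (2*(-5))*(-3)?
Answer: 4140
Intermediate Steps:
W = 30 (W = -10*(-3) = 30)
W*(27 + 111) = 30*(27 + 111) = 30*138 = 4140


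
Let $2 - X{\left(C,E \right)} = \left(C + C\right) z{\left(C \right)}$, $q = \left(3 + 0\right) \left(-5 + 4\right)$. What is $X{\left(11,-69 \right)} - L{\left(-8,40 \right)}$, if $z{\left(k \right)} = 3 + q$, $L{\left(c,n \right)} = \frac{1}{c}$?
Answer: $\frac{17}{8} \approx 2.125$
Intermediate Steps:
$q = -3$ ($q = 3 \left(-1\right) = -3$)
$z{\left(k \right)} = 0$ ($z{\left(k \right)} = 3 - 3 = 0$)
$X{\left(C,E \right)} = 2$ ($X{\left(C,E \right)} = 2 - \left(C + C\right) 0 = 2 - 2 C 0 = 2 - 0 = 2 + 0 = 2$)
$X{\left(11,-69 \right)} - L{\left(-8,40 \right)} = 2 - \frac{1}{-8} = 2 - - \frac{1}{8} = 2 + \frac{1}{8} = \frac{17}{8}$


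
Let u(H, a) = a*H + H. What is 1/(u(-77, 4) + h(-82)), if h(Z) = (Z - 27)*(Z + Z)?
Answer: 1/17491 ≈ 5.7172e-5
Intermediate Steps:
h(Z) = 2*Z*(-27 + Z) (h(Z) = (-27 + Z)*(2*Z) = 2*Z*(-27 + Z))
u(H, a) = H + H*a (u(H, a) = H*a + H = H + H*a)
1/(u(-77, 4) + h(-82)) = 1/(-77*(1 + 4) + 2*(-82)*(-27 - 82)) = 1/(-77*5 + 2*(-82)*(-109)) = 1/(-385 + 17876) = 1/17491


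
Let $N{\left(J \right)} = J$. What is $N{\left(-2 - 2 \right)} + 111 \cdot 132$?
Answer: $14648$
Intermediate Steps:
$N{\left(-2 - 2 \right)} + 111 \cdot 132 = \left(-2 - 2\right) + 111 \cdot 132 = -4 + 14652 = 14648$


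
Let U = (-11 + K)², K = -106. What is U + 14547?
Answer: 28236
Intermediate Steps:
U = 13689 (U = (-11 - 106)² = (-117)² = 13689)
U + 14547 = 13689 + 14547 = 28236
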